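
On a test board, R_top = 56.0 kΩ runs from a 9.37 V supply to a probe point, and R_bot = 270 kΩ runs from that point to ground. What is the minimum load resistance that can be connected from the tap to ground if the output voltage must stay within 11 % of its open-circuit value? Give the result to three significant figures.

R_L(min) ≈ 375 kΩ

Output resistance R_th = R_top‖R_bot = (56.0 × 270)/326.0 = 46.38 kΩ.
The fractional drop is R_th/(R_th + R_L); requiring this ≤ 0.110 gives R_L ≥ R_th(1/0.110 − 1) = 46.38 × 8.091 = 375 kΩ.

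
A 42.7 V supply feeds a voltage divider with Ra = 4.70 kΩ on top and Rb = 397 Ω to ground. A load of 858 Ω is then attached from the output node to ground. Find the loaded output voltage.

V_out ≈ 2.33 V

The load sits in parallel with Rb: Rb‖R_L = (397 × 858) / (397 + 858) = 271.4 Ω.
V_out = 42.7 × 271.4 / (4700 + 271.4) = 42.7 × 271.4/4971 = 2.33 V.
(Unloaded it would have been 3.33 V.)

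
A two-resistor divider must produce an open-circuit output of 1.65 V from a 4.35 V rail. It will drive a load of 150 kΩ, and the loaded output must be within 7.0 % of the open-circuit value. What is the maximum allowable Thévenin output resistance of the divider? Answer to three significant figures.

R_th ≤ 11.3 kΩ

Loading drop = R_th/(R_th + R_L) ≤ 0.0700, so R_th ≤ R_L · ε/(1−ε) = 150 kΩ × 0.0700/0.9300 = 11.3 kΩ.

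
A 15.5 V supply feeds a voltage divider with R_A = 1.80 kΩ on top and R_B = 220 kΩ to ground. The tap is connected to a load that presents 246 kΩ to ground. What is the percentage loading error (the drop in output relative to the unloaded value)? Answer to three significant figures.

The divider's output (Thévenin) resistance is R_A‖R_B = 1.785 kΩ.
Fractional drop under load = R_th/(R_th + R_L) = 1.785 / (1.785 + 246) = 0.007205.
So the output falls by 0.721 %.

0.721 %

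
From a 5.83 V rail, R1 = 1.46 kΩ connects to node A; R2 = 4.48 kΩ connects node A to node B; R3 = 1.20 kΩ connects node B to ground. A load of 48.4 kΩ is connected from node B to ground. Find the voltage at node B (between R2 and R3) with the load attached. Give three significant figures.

At node B, R3 is in parallel with the load: R3‖R_L = 1.171 kΩ.
Below node A the resistance is R2 + (R3‖R_L) = 5.651 kΩ, so V_A = 5.83 × 5.651/7.111 = 4.633 V.
Then V_B = V_A × (R3‖R_L)/(R2 + R3‖R_L) = 4.633 × 1.171/5.651 = 0.960 V.

V ≈ 0.960 V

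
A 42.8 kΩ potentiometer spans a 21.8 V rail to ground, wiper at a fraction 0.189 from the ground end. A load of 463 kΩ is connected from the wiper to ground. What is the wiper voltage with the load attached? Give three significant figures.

V ≈ 4.06 V

The wiper splits the pot into (1−α)R = 34.71 kΩ above and αR = 8.089 kΩ below.
Lower section ‖ load = 7.950 kΩ.
V_wiper = 21.8 × 7.950/(34.71 + 7.950) = 4.06 V.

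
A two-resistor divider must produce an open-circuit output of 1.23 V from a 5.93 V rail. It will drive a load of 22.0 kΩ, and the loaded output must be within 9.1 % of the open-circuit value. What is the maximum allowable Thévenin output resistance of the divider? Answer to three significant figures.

Loading drop = R_th/(R_th + R_L) ≤ 0.0910, so R_th ≤ R_L · ε/(1−ε) = 22.0 kΩ × 0.0910/0.9090 = 2.20 kΩ.
(Any R1, R2 with R2/(R1+R2) = 0.207 and R1‖R2 ≤ 2.20 kΩ will meet the spec.)

R_th ≤ 2.20 kΩ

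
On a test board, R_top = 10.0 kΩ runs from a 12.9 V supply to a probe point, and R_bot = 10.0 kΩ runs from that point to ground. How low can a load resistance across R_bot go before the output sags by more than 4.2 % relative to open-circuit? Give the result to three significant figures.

R_L(min) ≈ 114 kΩ

Output resistance R_th = R_top‖R_bot = (10.0 × 10.0)/20.00 = 5.000 kΩ.
The fractional drop is R_th/(R_th + R_L); requiring this ≤ 0.0420 gives R_L ≥ R_th(1/0.0420 − 1) = 5.000 × 22.81 = 114 kΩ.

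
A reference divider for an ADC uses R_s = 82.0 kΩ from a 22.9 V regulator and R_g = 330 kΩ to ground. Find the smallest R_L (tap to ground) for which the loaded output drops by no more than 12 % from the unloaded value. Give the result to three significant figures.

R_L(min) ≈ 482 kΩ

Output resistance R_th = R_s‖R_g = (82.0 × 330)/412.0 = 65.68 kΩ.
The fractional drop is R_th/(R_th + R_L); requiring this ≤ 0.120 gives R_L ≥ R_th(1/0.120 − 1) = 65.68 × 7.333 = 482 kΩ.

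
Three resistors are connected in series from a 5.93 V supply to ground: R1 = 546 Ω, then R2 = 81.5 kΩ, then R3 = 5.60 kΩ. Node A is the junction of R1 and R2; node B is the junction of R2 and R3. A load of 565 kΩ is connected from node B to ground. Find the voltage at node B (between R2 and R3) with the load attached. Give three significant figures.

V ≈ 0.375 V

At node B, R3 is in parallel with the load: R3‖R_L = 5545 Ω.
Below node A the resistance is R2 + (R3‖R_L) = 87050 Ω, so V_A = 5.93 × 87050/87590 = 5.893 V.
Then V_B = V_A × (R3‖R_L)/(R2 + R3‖R_L) = 5.893 × 5545/87050 = 0.375 V.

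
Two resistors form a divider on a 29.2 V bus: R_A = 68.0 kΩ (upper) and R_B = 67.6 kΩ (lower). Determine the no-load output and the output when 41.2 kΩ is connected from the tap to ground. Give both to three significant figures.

Unloaded: 14.6 V; loaded: 7.99 V

Open-circuit: V = 29.2 × 67.6/(68.0 + 67.6) = 14.6 V.
With the load, R_B becomes R_B‖R_L = 25.60 kΩ, so V = 29.2 × 25.60/93.60 = 7.99 V.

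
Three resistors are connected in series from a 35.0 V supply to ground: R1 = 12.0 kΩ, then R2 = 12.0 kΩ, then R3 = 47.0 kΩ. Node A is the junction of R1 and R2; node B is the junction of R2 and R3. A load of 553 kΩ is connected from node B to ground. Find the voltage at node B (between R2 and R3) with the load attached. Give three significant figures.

At node B, R3 is in parallel with the load: R3‖R_L = 43.32 kΩ.
Below node A the resistance is R2 + (R3‖R_L) = 55.32 kΩ, so V_A = 35.0 × 55.32/67.32 = 28.76 V.
Then V_B = V_A × (R3‖R_L)/(R2 + R3‖R_L) = 28.76 × 43.32/55.32 = 22.5 V.

V ≈ 22.5 V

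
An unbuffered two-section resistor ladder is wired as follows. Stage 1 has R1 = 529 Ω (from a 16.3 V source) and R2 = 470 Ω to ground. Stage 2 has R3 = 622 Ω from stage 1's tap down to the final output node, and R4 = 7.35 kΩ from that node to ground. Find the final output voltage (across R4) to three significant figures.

Stage 2 presents R3+R4 = 7972 Ω as a load on stage 1's tap.
Stage 1's lower leg becomes R2‖(R3+R4) = 443.8 Ω, so V_mid = 16.3 × 443.8/972.8 = 7.437 V.
Stage 2 is itself unloaded: V_out = V_mid × R4/(R3+R4) = 7.437 × 7350/7972 = 6.86 V.

V_out ≈ 6.86 V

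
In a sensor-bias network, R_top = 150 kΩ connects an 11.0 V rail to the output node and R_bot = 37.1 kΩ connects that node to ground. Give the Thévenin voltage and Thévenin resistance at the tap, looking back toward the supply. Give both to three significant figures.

V_th is the open-circuit tap voltage: 11.0 × 37.1/(150 + 37.1) = 2.18 V.
With the supply zeroed, R_top and R_bot appear in parallel from the tap: R_th = R_top‖R_bot = (150 × 37.1)/187.1 = 29.7 kΩ.

V_th = 2.18 V, R_th = 29.7 kΩ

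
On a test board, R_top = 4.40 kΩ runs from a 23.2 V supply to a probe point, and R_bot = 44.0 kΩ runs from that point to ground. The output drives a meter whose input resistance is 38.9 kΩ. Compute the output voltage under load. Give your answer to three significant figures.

The load sits in parallel with R_bot: R_bot‖R_L = (44.0 × 38.9) / (44.0 + 38.9) = 20.65 kΩ.
V_out = 23.2 × 20.65 / (4.40 + 20.65) = 23.2 × 20.65/25.05 = 19.1 V.
(Unloaded it would have been 21.1 V.)

V_out ≈ 19.1 V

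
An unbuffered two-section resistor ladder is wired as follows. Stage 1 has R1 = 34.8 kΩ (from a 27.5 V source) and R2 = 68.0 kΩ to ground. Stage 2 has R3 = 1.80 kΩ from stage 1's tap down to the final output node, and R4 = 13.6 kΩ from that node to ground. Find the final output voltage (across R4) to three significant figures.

Stage 2 presents R3+R4 = 15.40 kΩ as a load on stage 1's tap.
Stage 1's lower leg becomes R2‖(R3+R4) = 12.56 kΩ, so V_mid = 27.5 × 12.56/47.36 = 7.292 V.
Stage 2 is itself unloaded: V_out = V_mid × R4/(R3+R4) = 7.292 × 13.6/15.40 = 6.44 V.

V_out ≈ 6.44 V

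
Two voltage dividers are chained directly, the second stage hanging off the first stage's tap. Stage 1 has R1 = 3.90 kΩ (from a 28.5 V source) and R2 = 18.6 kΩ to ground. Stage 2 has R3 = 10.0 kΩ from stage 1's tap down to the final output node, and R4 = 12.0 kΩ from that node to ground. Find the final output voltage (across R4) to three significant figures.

V_out ≈ 11.2 V

Stage 2 presents R3+R4 = 22.00 kΩ as a load on stage 1's tap.
Stage 1's lower leg becomes R2‖(R3+R4) = 10.08 kΩ, so V_mid = 28.5 × 10.08/13.98 = 20.55 V.
Stage 2 is itself unloaded: V_out = V_mid × R4/(R3+R4) = 20.55 × 12.0/22.00 = 11.2 V.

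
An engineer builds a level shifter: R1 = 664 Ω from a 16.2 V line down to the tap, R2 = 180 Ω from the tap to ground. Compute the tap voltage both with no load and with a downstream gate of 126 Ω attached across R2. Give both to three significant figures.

Open-circuit: V = 16.2 × 180/(664 + 180) = 3.45 V.
With the load, R2 becomes R2‖R_L = 74.12 Ω, so V = 16.2 × 74.12/738.1 = 1.63 V.

Unloaded: 3.45 V; loaded: 1.63 V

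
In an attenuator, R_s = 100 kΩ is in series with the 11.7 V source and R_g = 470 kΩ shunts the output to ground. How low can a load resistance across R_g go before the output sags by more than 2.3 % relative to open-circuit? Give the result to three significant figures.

Output resistance R_th = R_s‖R_g = (100 × 470)/570.0 = 82.46 kΩ.
The fractional drop is R_th/(R_th + R_L); requiring this ≤ 0.0230 gives R_L ≥ R_th(1/0.0230 − 1) = 82.46 × 42.48 = 3.50 MΩ.

R_L(min) ≈ 3.50 MΩ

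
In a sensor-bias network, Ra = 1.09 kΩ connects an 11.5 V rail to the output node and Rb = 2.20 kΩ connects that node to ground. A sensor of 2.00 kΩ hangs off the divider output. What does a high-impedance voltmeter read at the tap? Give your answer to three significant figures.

The load sits in parallel with Rb: Rb‖R_L = (2.20 × 2.00) / (2.20 + 2.00) = 1.048 kΩ.
V_out = 11.5 × 1.048 / (1.09 + 1.048) = 11.5 × 1.048/2.138 = 5.64 V.

V_out ≈ 5.64 V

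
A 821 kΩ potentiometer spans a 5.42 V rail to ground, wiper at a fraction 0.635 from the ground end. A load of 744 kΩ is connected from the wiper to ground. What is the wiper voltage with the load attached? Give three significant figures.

The wiper splits the pot into (1−α)R = 299.7 kΩ above and αR = 521.3 kΩ below.
Lower section ‖ load = 306.5 kΩ.
V_wiper = 5.42 × 306.5/(299.7 + 306.5) = 2.74 V.

V ≈ 2.74 V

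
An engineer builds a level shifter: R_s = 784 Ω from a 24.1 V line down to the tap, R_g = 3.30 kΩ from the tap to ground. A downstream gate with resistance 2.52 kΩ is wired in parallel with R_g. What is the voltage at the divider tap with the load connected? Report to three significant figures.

V_out ≈ 15.6 V

The load sits in parallel with R_g: R_g‖R_L = (3300 × 2520) / (3300 + 2520) = 1429 Ω.
V_out = 24.1 × 1429 / (784 + 1429) = 24.1 × 1429/2213 = 15.6 V.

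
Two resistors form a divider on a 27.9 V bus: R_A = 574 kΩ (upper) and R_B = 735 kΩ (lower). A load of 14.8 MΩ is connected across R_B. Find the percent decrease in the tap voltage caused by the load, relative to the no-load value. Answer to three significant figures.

2.13 %

The divider's output (Thévenin) resistance is R_A‖R_B = 322.3 kΩ.
Fractional drop under load = R_th/(R_th + R_L) = 322.3 / (322.3 + 14800) = 0.02131.
So the output falls by 2.13 %.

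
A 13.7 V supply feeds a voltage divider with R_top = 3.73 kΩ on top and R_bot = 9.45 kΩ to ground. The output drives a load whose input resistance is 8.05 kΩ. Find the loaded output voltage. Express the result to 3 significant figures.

The load sits in parallel with R_bot: R_bot‖R_L = (9.45 × 8.05) / (9.45 + 8.05) = 4.347 kΩ.
V_out = 13.7 × 4.347 / (3.73 + 4.347) = 13.7 × 4.347/8.077 = 7.37 V.

V_out ≈ 7.37 V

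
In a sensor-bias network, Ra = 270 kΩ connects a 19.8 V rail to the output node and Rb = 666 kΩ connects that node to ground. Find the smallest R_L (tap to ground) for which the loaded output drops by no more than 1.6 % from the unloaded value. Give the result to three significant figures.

Output resistance R_th = Ra‖Rb = (270 × 666)/936.0 = 192.1 kΩ.
The fractional drop is R_th/(R_th + R_L); requiring this ≤ 0.0160 gives R_L ≥ R_th(1/0.0160 − 1) = 192.1 × 61.50 = 11.8 MΩ.

R_L(min) ≈ 11.8 MΩ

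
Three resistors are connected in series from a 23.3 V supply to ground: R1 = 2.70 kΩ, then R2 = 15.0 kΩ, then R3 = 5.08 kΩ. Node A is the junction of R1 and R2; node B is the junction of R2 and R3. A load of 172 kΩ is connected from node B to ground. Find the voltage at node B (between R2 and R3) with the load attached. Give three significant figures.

At node B, R3 is in parallel with the load: R3‖R_L = 4.934 kΩ.
Below node A the resistance is R2 + (R3‖R_L) = 19.93 kΩ, so V_A = 23.3 × 19.93/22.63 = 20.52 V.
Then V_B = V_A × (R3‖R_L)/(R2 + R3‖R_L) = 20.52 × 4.934/19.93 = 5.08 V.

V ≈ 5.08 V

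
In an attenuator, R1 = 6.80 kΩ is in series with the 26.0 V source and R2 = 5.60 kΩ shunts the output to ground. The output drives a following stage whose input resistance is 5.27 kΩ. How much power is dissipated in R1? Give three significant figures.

P ≈ 50.8 mW

Total resistance from the source is R1 + (R2‖R_L) = 9.515 kΩ, so I = 26.0/9.515 kΩ = 2.733 mA.
P = I²·R1 = (2.733 mA)² × 6.80 kΩ = 50.8 mW.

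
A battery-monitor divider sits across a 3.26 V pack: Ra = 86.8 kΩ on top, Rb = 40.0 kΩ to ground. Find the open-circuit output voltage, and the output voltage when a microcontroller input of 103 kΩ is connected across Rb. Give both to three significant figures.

Open-circuit: V = 3.26 × 40.0/(86.8 + 40.0) = 1.03 V.
With the load, Rb becomes Rb‖R_L = 28.81 kΩ, so V = 3.26 × 28.81/115.6 = 0.812 V.

Unloaded: 1.03 V; loaded: 0.812 V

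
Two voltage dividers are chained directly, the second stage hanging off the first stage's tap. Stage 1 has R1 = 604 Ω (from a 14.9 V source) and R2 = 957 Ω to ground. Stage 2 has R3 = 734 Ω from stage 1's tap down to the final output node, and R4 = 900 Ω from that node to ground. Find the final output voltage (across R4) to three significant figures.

V_out ≈ 4.10 V

Stage 2 presents R3+R4 = 1634 Ω as a load on stage 1's tap.
Stage 1's lower leg becomes R2‖(R3+R4) = 603.5 Ω, so V_mid = 14.9 × 603.5/1208 = 7.447 V.
Stage 2 is itself unloaded: V_out = V_mid × R4/(R3+R4) = 7.447 × 900/1634 = 4.10 V.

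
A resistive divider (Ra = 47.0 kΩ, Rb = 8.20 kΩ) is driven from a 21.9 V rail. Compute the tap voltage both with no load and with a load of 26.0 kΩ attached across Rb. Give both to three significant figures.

Unloaded: 3.25 V; loaded: 2.56 V

Open-circuit: V = 21.9 × 8.20/(47.0 + 8.20) = 3.25 V.
With the load, Rb becomes Rb‖R_L = 6.234 kΩ, so V = 21.9 × 6.234/53.23 = 2.56 V.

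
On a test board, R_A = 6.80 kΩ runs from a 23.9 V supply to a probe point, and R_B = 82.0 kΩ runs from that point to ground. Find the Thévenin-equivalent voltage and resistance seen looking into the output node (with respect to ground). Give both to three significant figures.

V_th = 22.1 V, R_th = 6.28 kΩ

V_th is the open-circuit tap voltage: 23.9 × 82.0/(6.80 + 82.0) = 22.1 V.
With the supply zeroed, R_A and R_B appear in parallel from the tap: R_th = R_A‖R_B = (6.80 × 82.0)/88.80 = 6.28 kΩ.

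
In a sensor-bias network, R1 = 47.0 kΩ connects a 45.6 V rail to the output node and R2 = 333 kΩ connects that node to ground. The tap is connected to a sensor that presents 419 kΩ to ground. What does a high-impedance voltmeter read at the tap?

V_out ≈ 36.4 V

The load sits in parallel with R2: R2‖R_L = (333 × 419) / (333 + 419) = 185.5 kΩ.
V_out = 45.6 × 185.5 / (47.0 + 185.5) = 45.6 × 185.5/232.5 = 36.4 V.
(Unloaded it would have been 40.0 V.)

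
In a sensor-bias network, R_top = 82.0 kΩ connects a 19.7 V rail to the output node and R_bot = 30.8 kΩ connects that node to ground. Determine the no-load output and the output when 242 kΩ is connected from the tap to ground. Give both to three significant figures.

Unloaded: 5.38 V; loaded: 4.92 V

Open-circuit: V = 19.7 × 30.8/(82.0 + 30.8) = 5.38 V.
With the load, R_bot becomes R_bot‖R_L = 27.32 kΩ, so V = 19.7 × 27.32/109.3 = 4.92 V.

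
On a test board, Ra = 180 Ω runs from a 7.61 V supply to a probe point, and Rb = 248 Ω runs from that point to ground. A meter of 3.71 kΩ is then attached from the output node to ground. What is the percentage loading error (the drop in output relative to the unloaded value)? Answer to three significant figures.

2.73 %

The divider's output (Thévenin) resistance is Ra‖Rb = 104.3 Ω.
Fractional drop under load = R_th/(R_th + R_L) = 104.3 / (104.3 + 3710) = 0.02734.
So the output falls by 2.73 %.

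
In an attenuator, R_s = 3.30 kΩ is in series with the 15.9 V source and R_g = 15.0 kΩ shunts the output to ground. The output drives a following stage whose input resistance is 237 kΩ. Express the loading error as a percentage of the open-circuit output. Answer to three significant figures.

The divider's output (Thévenin) resistance is R_s‖R_g = 2.705 kΩ.
Fractional drop under load = R_th/(R_th + R_L) = 2.705 / (2.705 + 237) = 0.01128.
So the output falls by 1.13 %.

1.13 %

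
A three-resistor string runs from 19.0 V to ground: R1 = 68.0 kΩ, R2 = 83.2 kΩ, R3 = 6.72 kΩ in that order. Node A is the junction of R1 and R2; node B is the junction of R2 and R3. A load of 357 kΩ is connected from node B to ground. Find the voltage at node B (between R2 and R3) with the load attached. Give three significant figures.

At node B, R3 is in parallel with the load: R3‖R_L = 6.596 kΩ.
Below node A the resistance is R2 + (R3‖R_L) = 89.80 kΩ, so V_A = 19.0 × 89.80/157.8 = 10.81 V.
Then V_B = V_A × (R3‖R_L)/(R2 + R3‖R_L) = 10.81 × 6.596/89.80 = 0.794 V.

V ≈ 0.794 V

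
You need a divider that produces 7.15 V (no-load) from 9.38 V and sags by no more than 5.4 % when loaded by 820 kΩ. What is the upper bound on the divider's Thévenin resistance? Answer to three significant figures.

Loading drop = R_th/(R_th + R_L) ≤ 0.0540, so R_th ≤ R_L · ε/(1−ε) = 820 kΩ × 0.0540/0.9460 = 46.8 kΩ.

R_th ≤ 46.8 kΩ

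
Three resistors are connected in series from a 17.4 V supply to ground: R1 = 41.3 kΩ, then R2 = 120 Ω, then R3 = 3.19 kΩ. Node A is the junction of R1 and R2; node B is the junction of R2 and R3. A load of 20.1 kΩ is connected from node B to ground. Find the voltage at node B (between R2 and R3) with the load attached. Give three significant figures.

At node B, R3 is in parallel with the load: R3‖R_L = 2753 Ω.
Below node A the resistance is R2 + (R3‖R_L) = 2873 Ω, so V_A = 17.4 × 2873/44170 = 1.132 V.
Then V_B = V_A × (R3‖R_L)/(R2 + R3‖R_L) = 1.132 × 2753/2873 = 1.08 V.

V ≈ 1.08 V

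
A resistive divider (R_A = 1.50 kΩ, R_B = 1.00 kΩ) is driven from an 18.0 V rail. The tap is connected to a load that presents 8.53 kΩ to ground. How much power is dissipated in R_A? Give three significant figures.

P ≈ 84.7 mW

Total resistance from the source is R_A + (R_B‖R_L) = 2.395 kΩ, so I = 18.0/2.395 kΩ = 7.515 mA.
P = I²·R_A = (7.515 mA)² × 1.50 kΩ = 84.7 mW.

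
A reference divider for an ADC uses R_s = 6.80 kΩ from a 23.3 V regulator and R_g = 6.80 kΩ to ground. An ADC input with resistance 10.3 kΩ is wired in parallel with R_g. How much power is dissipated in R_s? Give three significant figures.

Total resistance from the source is R_s + (R_g‖R_L) = 10.90 kΩ, so I = 23.3/10.90 kΩ = 2.138 mA.
P = I²·R_s = (2.138 mA)² × 6.80 kΩ = 31.1 mW.

P ≈ 31.1 mW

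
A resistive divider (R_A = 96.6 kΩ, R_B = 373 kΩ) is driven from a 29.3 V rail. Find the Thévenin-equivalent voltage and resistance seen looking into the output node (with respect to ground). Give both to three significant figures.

V_th is the open-circuit tap voltage: 29.3 × 373/(96.6 + 373) = 23.3 V.
With the supply zeroed, R_A and R_B appear in parallel from the tap: R_th = R_A‖R_B = (96.6 × 373)/469.6 = 76.7 kΩ.

V_th = 23.3 V, R_th = 76.7 kΩ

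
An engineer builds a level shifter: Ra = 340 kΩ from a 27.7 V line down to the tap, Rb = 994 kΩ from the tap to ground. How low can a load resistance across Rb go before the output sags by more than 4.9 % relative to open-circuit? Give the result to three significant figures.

Output resistance R_th = Ra‖Rb = (340 × 994)/1334 = 253.3 kΩ.
The fractional drop is R_th/(R_th + R_L); requiring this ≤ 0.0490 gives R_L ≥ R_th(1/0.0490 − 1) = 253.3 × 19.41 = 4.92 MΩ.

R_L(min) ≈ 4.92 MΩ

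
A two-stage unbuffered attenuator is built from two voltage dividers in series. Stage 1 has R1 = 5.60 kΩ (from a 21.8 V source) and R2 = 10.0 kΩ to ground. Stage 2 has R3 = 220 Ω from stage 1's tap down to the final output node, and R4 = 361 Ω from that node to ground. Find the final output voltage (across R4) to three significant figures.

V_out ≈ 1.21 V

Stage 2 presents R3+R4 = 581.0 Ω as a load on stage 1's tap.
Stage 1's lower leg becomes R2‖(R3+R4) = 549.1 Ω, so V_mid = 21.8 × 549.1/6149 = 1.947 V.
Stage 2 is itself unloaded: V_out = V_mid × R4/(R3+R4) = 1.947 × 361/581.0 = 1.21 V.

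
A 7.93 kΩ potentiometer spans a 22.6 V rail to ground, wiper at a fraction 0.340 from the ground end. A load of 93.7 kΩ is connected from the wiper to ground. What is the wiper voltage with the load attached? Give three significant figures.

The wiper splits the pot into (1−α)R = 5.234 kΩ above and αR = 2.696 kΩ below.
Lower section ‖ load = 2.621 kΩ.
V_wiper = 22.6 × 2.621/(5.234 + 2.621) = 7.54 V.

V ≈ 7.54 V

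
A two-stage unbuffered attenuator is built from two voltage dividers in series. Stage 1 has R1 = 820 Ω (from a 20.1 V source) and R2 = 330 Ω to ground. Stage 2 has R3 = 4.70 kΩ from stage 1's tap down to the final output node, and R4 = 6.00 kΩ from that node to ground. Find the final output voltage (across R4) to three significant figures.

V_out ≈ 3.16 V

Stage 2 presents R3+R4 = 10700 Ω as a load on stage 1's tap.
Stage 1's lower leg becomes R2‖(R3+R4) = 320.1 Ω, so V_mid = 20.1 × 320.1/1140 = 5.644 V.
Stage 2 is itself unloaded: V_out = V_mid × R4/(R3+R4) = 5.644 × 6000/10700 = 3.16 V.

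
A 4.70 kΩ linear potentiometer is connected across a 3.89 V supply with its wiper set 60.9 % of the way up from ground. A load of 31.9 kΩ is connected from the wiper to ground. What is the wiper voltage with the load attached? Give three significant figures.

V ≈ 2.29 V

The wiper splits the pot into (1−α)R = 1.838 kΩ above and αR = 2.862 kΩ below.
Lower section ‖ load = 2.627 kΩ.
V_wiper = 3.89 × 2.627/(1.838 + 2.627) = 2.29 V.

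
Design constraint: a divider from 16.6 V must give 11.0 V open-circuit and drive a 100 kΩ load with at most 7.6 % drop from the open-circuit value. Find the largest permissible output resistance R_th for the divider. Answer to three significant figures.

Loading drop = R_th/(R_th + R_L) ≤ 0.0760, so R_th ≤ R_L · ε/(1−ε) = 100 kΩ × 0.0760/0.9240 = 8.23 kΩ.

R_th ≤ 8.23 kΩ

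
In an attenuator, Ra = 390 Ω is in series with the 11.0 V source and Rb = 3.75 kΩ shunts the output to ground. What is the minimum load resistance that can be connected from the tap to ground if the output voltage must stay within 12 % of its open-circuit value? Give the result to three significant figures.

R_L(min) ≈ 2.59 kΩ

Output resistance R_th = Ra‖Rb = (390 × 3750)/4140 = 353.3 Ω.
The fractional drop is R_th/(R_th + R_L); requiring this ≤ 0.120 gives R_L ≥ R_th(1/0.120 − 1) = 353.3 × 7.333 = 2.59 kΩ.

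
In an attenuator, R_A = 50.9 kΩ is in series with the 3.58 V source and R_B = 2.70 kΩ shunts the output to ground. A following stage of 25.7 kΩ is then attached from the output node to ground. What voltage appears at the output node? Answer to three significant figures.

The load sits in parallel with R_B: R_B‖R_L = (2.70 × 25.7) / (2.70 + 25.7) = 2.443 kΩ.
V_out = 3.58 × 2.443 / (50.9 + 2.443) = 3.58 × 2.443/53.34 = 0.164 V.
(Unloaded it would have been 0.180 V.)

V_out ≈ 0.164 V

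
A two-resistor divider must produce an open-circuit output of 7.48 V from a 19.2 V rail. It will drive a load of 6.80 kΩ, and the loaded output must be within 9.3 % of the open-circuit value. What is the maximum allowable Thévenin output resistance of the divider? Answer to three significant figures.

R_th ≤ 697 Ω

Loading drop = R_th/(R_th + R_L) ≤ 0.0930, so R_th ≤ R_L · ε/(1−ε) = 6.80 kΩ × 0.0930/0.9070 = 697 Ω.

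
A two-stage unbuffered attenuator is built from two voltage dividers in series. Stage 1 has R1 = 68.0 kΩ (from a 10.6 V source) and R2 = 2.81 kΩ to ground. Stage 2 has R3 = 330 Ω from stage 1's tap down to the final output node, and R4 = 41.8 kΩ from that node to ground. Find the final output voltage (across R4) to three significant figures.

Stage 2 presents R3+R4 = 42130 Ω as a load on stage 1's tap.
Stage 1's lower leg becomes R2‖(R3+R4) = 2634 Ω, so V_mid = 10.6 × 2634/70630 = 0.3953 V.
Stage 2 is itself unloaded: V_out = V_mid × R4/(R3+R4) = 0.3953 × 41800/42130 = 0.392 V.

V_out ≈ 0.392 V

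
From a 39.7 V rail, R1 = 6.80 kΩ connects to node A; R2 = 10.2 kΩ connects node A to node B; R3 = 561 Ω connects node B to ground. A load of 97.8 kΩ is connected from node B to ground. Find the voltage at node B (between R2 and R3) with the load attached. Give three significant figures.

At node B, R3 is in parallel with the load: R3‖R_L = 557.8 Ω.
Below node A the resistance is R2 + (R3‖R_L) = 10760 Ω, so V_A = 39.7 × 10760/17560 = 24.32 V.
Then V_B = V_A × (R3‖R_L)/(R2 + R3‖R_L) = 24.32 × 557.8/10760 = 1.26 V.

V ≈ 1.26 V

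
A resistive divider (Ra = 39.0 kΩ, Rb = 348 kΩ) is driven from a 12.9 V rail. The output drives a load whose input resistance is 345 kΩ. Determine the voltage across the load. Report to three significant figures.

V_out ≈ 10.5 V

The load sits in parallel with Rb: Rb‖R_L = (348 × 345) / (348 + 345) = 173.2 kΩ.
V_out = 12.9 × 173.2 / (39.0 + 173.2) = 12.9 × 173.2/212.2 = 10.5 V.
(Unloaded it would have been 11.6 V.)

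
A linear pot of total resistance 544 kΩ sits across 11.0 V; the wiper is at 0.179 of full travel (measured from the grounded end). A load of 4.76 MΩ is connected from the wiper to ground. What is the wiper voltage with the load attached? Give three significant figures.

The wiper splits the pot into (1−α)R = 446.6 kΩ above and αR = 97.38 kΩ below.
Lower section ‖ load = 95.42 kΩ.
V_wiper = 11.0 × 95.42/(446.6 + 95.42) = 1.94 V.

V ≈ 1.94 V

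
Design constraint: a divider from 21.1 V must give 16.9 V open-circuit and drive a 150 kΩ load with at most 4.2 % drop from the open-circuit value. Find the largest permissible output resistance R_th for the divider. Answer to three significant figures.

R_th ≤ 6.58 kΩ

Loading drop = R_th/(R_th + R_L) ≤ 0.0420, so R_th ≤ R_L · ε/(1−ε) = 150 kΩ × 0.0420/0.9580 = 6.58 kΩ.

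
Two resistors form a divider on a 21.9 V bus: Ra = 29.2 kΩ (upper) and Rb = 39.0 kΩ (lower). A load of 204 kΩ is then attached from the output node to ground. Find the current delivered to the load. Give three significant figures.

I_L ≈ 0.0567 mA

Rb‖R_L = 32.74 kΩ; V_out = 21.9 × 32.74/61.94 = 11.58 V.
I_L = V_out / R_L = 11.58 / 204 kΩ = 0.0567 mA.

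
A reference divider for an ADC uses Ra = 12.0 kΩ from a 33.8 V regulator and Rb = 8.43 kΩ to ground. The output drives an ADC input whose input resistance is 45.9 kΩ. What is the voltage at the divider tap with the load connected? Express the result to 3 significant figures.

V_out ≈ 12.6 V

The load sits in parallel with Rb: Rb‖R_L = (8.43 × 45.9) / (8.43 + 45.9) = 7.122 kΩ.
V_out = 33.8 × 7.122 / (12.0 + 7.122) = 33.8 × 7.122/19.12 = 12.6 V.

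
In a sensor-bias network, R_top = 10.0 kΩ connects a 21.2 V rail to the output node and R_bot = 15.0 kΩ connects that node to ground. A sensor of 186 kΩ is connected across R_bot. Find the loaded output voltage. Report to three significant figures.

The load sits in parallel with R_bot: R_bot‖R_L = (15.0 × 186) / (15.0 + 186) = 13.88 kΩ.
V_out = 21.2 × 13.88 / (10.0 + 13.88) = 21.2 × 13.88/23.88 = 12.3 V.
(Unloaded it would have been 12.7 V.)

V_out ≈ 12.3 V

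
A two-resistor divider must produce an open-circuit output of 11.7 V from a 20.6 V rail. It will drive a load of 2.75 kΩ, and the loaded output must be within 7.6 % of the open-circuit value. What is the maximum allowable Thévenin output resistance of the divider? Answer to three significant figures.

Loading drop = R_th/(R_th + R_L) ≤ 0.0760, so R_th ≤ R_L · ε/(1−ε) = 2.75 kΩ × 0.0760/0.9240 = 226 Ω.

R_th ≤ 226 Ω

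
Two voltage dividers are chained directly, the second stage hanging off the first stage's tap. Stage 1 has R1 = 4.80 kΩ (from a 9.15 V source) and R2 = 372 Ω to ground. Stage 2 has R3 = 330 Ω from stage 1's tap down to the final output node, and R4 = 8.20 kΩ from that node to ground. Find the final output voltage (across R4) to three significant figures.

Stage 2 presents R3+R4 = 8530 Ω as a load on stage 1's tap.
Stage 1's lower leg becomes R2‖(R3+R4) = 356.5 Ω, so V_mid = 9.15 × 356.5/5156 = 0.6325 V.
Stage 2 is itself unloaded: V_out = V_mid × R4/(R3+R4) = 0.6325 × 8200/8530 = 0.608 V.

V_out ≈ 0.608 V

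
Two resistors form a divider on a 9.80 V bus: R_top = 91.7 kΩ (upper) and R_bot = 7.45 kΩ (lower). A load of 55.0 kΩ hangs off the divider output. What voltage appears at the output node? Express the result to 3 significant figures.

V_out ≈ 0.654 V

The load sits in parallel with R_bot: R_bot‖R_L = (7.45 × 55.0) / (7.45 + 55.0) = 6.561 kΩ.
V_out = 9.80 × 6.561 / (91.7 + 6.561) = 9.80 × 6.561/98.26 = 0.654 V.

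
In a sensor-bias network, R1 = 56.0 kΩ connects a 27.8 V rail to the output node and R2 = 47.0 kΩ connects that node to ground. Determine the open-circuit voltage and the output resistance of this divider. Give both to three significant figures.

V_th is the open-circuit tap voltage: 27.8 × 47.0/(56.0 + 47.0) = 12.7 V.
With the supply zeroed, R1 and R2 appear in parallel from the tap: R_th = R1‖R2 = (56.0 × 47.0)/103.0 = 25.6 kΩ.

V_th = 12.7 V, R_th = 25.6 kΩ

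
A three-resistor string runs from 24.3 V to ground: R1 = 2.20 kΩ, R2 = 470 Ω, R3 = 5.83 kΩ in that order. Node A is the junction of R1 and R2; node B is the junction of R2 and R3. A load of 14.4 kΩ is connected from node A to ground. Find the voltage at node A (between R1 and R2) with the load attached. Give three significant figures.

V ≈ 16.2 V

Below node A the series string R2+R3 = 6300 Ω sits in parallel with the 14400 Ω load: 4383 Ω.
V_A = 24.3 × 4383/(2200 + 4383) = 16.2 V.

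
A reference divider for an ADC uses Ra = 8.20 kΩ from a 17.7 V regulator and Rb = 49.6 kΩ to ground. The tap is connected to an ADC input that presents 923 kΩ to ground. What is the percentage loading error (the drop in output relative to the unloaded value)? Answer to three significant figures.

0.757 %

The divider's output (Thévenin) resistance is Ra‖Rb = 7.037 kΩ.
Fractional drop under load = R_th/(R_th + R_L) = 7.037 / (7.037 + 923) = 0.007566.
So the output falls by 0.757 %.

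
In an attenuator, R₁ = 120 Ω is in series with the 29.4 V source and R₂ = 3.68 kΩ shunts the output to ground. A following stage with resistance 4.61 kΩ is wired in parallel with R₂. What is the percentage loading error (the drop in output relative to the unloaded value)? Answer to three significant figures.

The divider's output (Thévenin) resistance is R₁‖R₂ = 116.2 Ω.
Fractional drop under load = R_th/(R_th + R_L) = 116.2 / (116.2 + 4610) = 0.02459.
So the output falls by 2.46 %.

2.46 %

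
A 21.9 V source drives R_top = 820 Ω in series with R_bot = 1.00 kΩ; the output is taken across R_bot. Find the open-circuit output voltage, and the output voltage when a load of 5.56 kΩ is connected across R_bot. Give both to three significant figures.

Open-circuit: V = 21.9 × 1000/(820 + 1000) = 12.0 V.
With the load, R_bot becomes R_bot‖R_L = 847.6 Ω, so V = 21.9 × 847.6/1668 = 11.1 V.

Unloaded: 12.0 V; loaded: 11.1 V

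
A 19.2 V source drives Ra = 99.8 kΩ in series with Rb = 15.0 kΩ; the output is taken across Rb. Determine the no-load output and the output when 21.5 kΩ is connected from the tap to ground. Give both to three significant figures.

Unloaded: 2.51 V; loaded: 1.56 V

Open-circuit: V = 19.2 × 15.0/(99.8 + 15.0) = 2.51 V.
With the load, Rb becomes Rb‖R_L = 8.836 kΩ, so V = 19.2 × 8.836/108.6 = 1.56 V.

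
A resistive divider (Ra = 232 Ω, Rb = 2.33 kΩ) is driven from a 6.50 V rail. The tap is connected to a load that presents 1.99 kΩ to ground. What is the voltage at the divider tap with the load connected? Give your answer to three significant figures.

V_out ≈ 5.34 V

The load sits in parallel with Rb: Rb‖R_L = (2330 × 1990) / (2330 + 1990) = 1073 Ω.
V_out = 6.50 × 1073 / (232 + 1073) = 6.50 × 1073/1305 = 5.34 V.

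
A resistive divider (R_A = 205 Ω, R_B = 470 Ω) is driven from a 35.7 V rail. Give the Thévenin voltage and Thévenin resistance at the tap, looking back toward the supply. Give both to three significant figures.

V_th is the open-circuit tap voltage: 35.7 × 470/(205 + 470) = 24.9 V.
With the supply zeroed, R_A and R_B appear in parallel from the tap: R_th = R_A‖R_B = (205 × 470)/675.0 = 143 Ω.

V_th = 24.9 V, R_th = 143 Ω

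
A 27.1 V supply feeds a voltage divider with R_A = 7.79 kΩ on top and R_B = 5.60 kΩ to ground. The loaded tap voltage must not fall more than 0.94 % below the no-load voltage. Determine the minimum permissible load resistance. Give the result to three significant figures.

Output resistance R_th = R_A‖R_B = (7.79 × 5.60)/13.39 = 3.258 kΩ.
The fractional drop is R_th/(R_th + R_L); requiring this ≤ 0.00940 gives R_L ≥ R_th(1/0.00940 − 1) = 3.258 × 105.4 = 343 kΩ.

R_L(min) ≈ 343 kΩ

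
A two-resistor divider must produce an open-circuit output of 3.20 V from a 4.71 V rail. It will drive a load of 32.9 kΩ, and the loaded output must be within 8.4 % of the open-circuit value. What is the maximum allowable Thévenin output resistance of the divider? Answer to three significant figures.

Loading drop = R_th/(R_th + R_L) ≤ 0.0840, so R_th ≤ R_L · ε/(1−ε) = 32.9 kΩ × 0.0840/0.9160 = 3.02 kΩ.

R_th ≤ 3.02 kΩ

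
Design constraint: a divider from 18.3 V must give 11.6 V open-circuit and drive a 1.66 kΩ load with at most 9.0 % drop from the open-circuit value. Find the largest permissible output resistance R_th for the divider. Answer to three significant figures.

Loading drop = R_th/(R_th + R_L) ≤ 0.0900, so R_th ≤ R_L · ε/(1−ε) = 1.66 kΩ × 0.0900/0.9100 = 164 Ω.

R_th ≤ 164 Ω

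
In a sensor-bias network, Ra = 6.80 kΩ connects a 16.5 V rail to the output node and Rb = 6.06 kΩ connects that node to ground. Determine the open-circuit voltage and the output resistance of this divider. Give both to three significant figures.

V_th is the open-circuit tap voltage: 16.5 × 6.06/(6.80 + 6.06) = 7.78 V.
With the supply zeroed, Ra and Rb appear in parallel from the tap: R_th = Ra‖Rb = (6.80 × 6.06)/12.86 = 3.20 kΩ.

V_th = 7.78 V, R_th = 3.20 kΩ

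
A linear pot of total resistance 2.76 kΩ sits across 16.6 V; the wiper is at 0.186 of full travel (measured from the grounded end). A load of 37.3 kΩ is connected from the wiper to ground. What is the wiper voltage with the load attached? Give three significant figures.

The wiper splits the pot into (1−α)R = 2247 Ω above and αR = 513.4 Ω below.
Lower section ‖ load = 506.4 Ω.
V_wiper = 16.6 × 506.4/(2247 + 506.4) = 3.05 V.

V ≈ 3.05 V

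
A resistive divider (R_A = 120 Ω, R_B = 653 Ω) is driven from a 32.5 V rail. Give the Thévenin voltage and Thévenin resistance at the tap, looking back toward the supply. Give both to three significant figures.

V_th = 27.5 V, R_th = 101 Ω

V_th is the open-circuit tap voltage: 32.5 × 653/(120 + 653) = 27.5 V.
With the supply zeroed, R_A and R_B appear in parallel from the tap: R_th = R_A‖R_B = (120 × 653)/773.0 = 101 Ω.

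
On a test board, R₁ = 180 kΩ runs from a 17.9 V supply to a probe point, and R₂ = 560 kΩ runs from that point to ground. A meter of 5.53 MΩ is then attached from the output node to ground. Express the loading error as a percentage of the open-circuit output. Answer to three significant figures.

The divider's output (Thévenin) resistance is R₁‖R₂ = 136.2 kΩ.
Fractional drop under load = R_th/(R_th + R_L) = 136.2 / (136.2 + 5530) = 0.02404.
So the output falls by 2.40 %.

2.40 %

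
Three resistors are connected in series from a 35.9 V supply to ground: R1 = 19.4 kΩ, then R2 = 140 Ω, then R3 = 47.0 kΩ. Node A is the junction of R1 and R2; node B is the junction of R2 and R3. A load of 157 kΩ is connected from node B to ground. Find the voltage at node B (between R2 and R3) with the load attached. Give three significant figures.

V ≈ 23.3 V

At node B, R3 is in parallel with the load: R3‖R_L = 36170 Ω.
Below node A the resistance is R2 + (R3‖R_L) = 36310 Ω, so V_A = 35.9 × 36310/55710 = 23.40 V.
Then V_B = V_A × (R3‖R_L)/(R2 + R3‖R_L) = 23.40 × 36170/36310 = 23.3 V.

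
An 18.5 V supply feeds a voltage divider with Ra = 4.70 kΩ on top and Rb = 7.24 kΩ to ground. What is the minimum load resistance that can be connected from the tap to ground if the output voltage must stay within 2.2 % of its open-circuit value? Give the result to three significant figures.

Output resistance R_th = Ra‖Rb = (4.70 × 7.24)/11.94 = 2.850 kΩ.
The fractional drop is R_th/(R_th + R_L); requiring this ≤ 0.0220 gives R_L ≥ R_th(1/0.0220 − 1) = 2.850 × 44.45 = 127 kΩ.

R_L(min) ≈ 127 kΩ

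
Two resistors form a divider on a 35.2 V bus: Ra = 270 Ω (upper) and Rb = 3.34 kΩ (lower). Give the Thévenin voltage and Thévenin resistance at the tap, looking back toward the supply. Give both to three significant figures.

V_th is the open-circuit tap voltage: 35.2 × 3340/(270 + 3340) = 32.6 V.
With the supply zeroed, Ra and Rb appear in parallel from the tap: R_th = Ra‖Rb = (270 × 3340)/3610 = 250 Ω.

V_th = 32.6 V, R_th = 250 Ω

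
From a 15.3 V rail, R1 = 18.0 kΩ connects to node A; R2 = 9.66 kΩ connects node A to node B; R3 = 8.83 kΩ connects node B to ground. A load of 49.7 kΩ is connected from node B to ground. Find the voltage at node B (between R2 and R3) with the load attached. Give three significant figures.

At node B, R3 is in parallel with the load: R3‖R_L = 7.498 kΩ.
Below node A the resistance is R2 + (R3‖R_L) = 17.16 kΩ, so V_A = 15.3 × 17.16/35.16 = 7.467 V.
Then V_B = V_A × (R3‖R_L)/(R2 + R3‖R_L) = 7.467 × 7.498/17.16 = 3.26 V.

V ≈ 3.26 V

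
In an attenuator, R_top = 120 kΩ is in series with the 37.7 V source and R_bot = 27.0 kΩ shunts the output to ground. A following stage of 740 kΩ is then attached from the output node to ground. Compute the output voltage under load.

The load sits in parallel with R_bot: R_bot‖R_L = (27.0 × 740) / (27.0 + 740) = 26.05 kΩ.
V_out = 37.7 × 26.05 / (120 + 26.05) = 37.7 × 26.05/146.0 = 6.72 V.

V_out ≈ 6.72 V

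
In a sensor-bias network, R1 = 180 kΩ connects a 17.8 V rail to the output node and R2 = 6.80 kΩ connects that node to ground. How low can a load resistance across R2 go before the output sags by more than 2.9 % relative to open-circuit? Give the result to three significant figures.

Output resistance R_th = R1‖R2 = (180 × 6.80)/186.8 = 6.552 kΩ.
The fractional drop is R_th/(R_th + R_L); requiring this ≤ 0.0290 gives R_L ≥ R_th(1/0.0290 − 1) = 6.552 × 33.48 = 219 kΩ.

R_L(min) ≈ 219 kΩ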